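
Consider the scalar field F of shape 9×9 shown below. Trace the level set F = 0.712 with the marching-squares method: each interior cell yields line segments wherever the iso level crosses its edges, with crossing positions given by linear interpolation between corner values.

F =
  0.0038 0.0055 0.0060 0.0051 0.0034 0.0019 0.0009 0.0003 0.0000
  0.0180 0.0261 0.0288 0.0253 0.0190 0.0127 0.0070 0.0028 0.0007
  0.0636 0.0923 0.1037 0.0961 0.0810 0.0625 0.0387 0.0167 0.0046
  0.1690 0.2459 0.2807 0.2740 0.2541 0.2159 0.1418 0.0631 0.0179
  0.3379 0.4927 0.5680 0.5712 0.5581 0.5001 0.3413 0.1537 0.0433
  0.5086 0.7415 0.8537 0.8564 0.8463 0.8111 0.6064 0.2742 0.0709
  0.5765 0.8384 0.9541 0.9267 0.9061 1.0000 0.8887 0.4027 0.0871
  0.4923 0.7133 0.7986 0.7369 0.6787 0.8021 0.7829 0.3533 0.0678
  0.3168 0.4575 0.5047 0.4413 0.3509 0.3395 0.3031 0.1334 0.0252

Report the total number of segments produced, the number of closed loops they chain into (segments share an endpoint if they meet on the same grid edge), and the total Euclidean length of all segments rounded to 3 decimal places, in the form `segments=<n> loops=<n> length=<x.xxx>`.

segments=20 loops=1 length=14.766

cell (4,0): code 0100 → (4.881,1.000)–(5.000,0.873)
cell (4,1): code 1100 → (4.504,2.000)–(4.881,1.000)
cell (4,2): code 1100 → (4.494,3.000)–(4.504,2.000)
cell (4,3): code 1100 → (4.534,4.000)–(4.494,3.000)
cell (4,4): code 1100 → (4.681,5.000)–(4.534,4.000)
cell (4,5): code 1000 → (5.000,5.484)–(4.681,5.000)
cell (5,0): code 0110 → (5.000,0.873)–(6.000,0.517)
cell (5,5): code 1101 → (5.374,6.000)–(5.000,5.484)
cell (5,6): code 1000 → (6.000,6.364)–(5.374,6.000)
cell (6,0): code 0110 → (6.000,0.517)–(7.000,0.994)
cell (6,3): code 1011 → (7.000,3.428)–(6.854,4.000)
cell (6,4): code 0111 → (6.854,4.000)–(7.000,4.270)
cell (6,6): code 1001 → (7.000,6.165)–(6.000,6.364)
cell (7,0): code 0010 → (7.000,0.994)–(7.005,1.000)
cell (7,1): code 0011 → (7.005,1.000)–(7.295,2.000)
cell (7,2): code 0011 → (7.295,2.000)–(7.084,3.000)
cell (7,3): code 0001 → (7.084,3.000)–(7.000,3.428)
cell (7,4): code 0010 → (7.000,4.270)–(7.195,5.000)
cell (7,5): code 0011 → (7.195,5.000)–(7.148,6.000)
cell (7,6): code 0001 → (7.148,6.000)–(7.000,6.165)
total: 20 segments, chained into 1 closed loop(s), length Σ = 14.766239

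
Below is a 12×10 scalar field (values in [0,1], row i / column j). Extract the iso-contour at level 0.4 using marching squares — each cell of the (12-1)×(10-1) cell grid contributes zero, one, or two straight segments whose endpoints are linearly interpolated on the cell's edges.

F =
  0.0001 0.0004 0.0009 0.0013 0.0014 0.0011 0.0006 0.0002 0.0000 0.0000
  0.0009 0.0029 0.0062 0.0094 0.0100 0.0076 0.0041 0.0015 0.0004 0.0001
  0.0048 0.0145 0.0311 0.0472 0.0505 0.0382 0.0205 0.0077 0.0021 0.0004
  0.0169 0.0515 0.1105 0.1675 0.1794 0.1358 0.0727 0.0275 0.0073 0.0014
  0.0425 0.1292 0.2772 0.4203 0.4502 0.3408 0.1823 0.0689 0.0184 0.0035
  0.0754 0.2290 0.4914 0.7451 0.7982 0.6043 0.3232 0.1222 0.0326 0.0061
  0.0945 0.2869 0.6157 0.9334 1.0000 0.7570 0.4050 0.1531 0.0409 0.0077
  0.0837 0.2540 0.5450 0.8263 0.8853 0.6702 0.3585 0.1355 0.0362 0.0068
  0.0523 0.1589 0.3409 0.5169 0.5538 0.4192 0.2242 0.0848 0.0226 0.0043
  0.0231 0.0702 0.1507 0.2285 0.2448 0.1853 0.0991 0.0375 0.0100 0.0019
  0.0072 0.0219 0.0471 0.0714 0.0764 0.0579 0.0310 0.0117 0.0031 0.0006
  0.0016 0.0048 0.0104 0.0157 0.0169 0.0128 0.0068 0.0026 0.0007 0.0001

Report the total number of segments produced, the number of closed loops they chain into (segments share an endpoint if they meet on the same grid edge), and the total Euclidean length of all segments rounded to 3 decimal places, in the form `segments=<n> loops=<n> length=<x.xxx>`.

segments=20 loops=1 length=14.573

cell (3,2): code 0100 → (3.920,3.000)–(4.000,2.858)
cell (3,3): code 1100 → (3.815,4.000)–(3.920,3.000)
cell (3,4): code 1000 → (4.000,4.459)–(3.815,4.000)
cell (4,1): code 0100 → (4.573,2.000)–(5.000,1.652)
cell (4,2): code 1110 → (4.000,2.858)–(4.573,2.000)
cell (4,4): code 1101 → (4.225,5.000)–(4.000,4.459)
cell (4,5): code 1000 → (5.000,5.727)–(4.225,5.000)
cell (5,1): code 0110 → (5.000,1.652)–(6.000,1.344)
cell (5,5): code 1101 → (5.939,6.000)–(5.000,5.727)
cell (5,6): code 1000 → (6.000,6.020)–(5.939,6.000)
cell (6,1): code 0110 → (6.000,1.344)–(7.000,1.502)
cell (6,5): code 1011 → (7.000,5.867)–(6.108,6.000)
cell (6,6): code 0001 → (6.108,6.000)–(6.000,6.020)
cell (7,1): code 0010 → (7.000,1.502)–(7.710,2.000)
cell (7,2): code 0111 → (7.710,2.000)–(8.000,2.336)
cell (7,5): code 1001 → (8.000,5.098)–(7.000,5.867)
cell (8,2): code 0010 → (8.000,2.336)–(8.405,3.000)
cell (8,3): code 0011 → (8.405,3.000)–(8.498,4.000)
cell (8,4): code 0011 → (8.498,4.000)–(8.082,5.000)
cell (8,5): code 0001 → (8.082,5.000)–(8.000,5.098)
total: 20 segments, chained into 1 closed loop(s), length Σ = 14.573100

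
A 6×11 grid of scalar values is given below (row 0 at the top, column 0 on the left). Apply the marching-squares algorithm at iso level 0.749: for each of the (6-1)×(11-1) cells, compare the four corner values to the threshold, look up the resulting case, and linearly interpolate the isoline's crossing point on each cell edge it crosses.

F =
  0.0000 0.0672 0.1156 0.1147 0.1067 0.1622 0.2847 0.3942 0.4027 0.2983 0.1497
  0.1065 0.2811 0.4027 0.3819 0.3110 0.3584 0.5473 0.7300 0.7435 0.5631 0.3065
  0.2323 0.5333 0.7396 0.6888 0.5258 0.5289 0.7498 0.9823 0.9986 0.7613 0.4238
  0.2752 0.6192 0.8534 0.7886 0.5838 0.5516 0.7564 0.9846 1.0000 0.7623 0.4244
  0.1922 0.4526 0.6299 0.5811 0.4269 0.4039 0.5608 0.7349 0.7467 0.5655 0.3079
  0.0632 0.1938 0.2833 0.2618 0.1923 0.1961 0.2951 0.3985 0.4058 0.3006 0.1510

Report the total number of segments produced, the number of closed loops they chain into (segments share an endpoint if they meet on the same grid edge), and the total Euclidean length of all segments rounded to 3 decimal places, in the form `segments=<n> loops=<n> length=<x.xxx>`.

segments=18 loops=2 length=14.181

cell (1,5): code 0100 → (1.996,6.000)–(2.000,5.996)
cell (1,6): code 1100 → (1.075,7.000)–(1.996,6.000)
cell (1,7): code 1100 → (1.022,8.000)–(1.075,7.000)
cell (1,8): code 1100 → (1.938,9.000)–(1.022,8.000)
cell (1,9): code 1000 → (2.000,9.036)–(1.938,9.000)
cell (2,1): code 0100 → (2.083,2.000)–(3.000,1.554)
cell (2,2): code 1100 → (2.603,3.000)–(2.083,2.000)
cell (2,3): code 1000 → (3.000,3.193)–(2.603,3.000)
cell (2,5): code 0110 → (2.000,5.996)–(3.000,5.964)
cell (2,9): code 1001 → (3.000,9.039)–(2.000,9.036)
cell (3,1): code 0010 → (3.000,1.554)–(3.467,2.000)
cell (3,2): code 0011 → (3.467,2.000)–(3.191,3.000)
cell (3,3): code 0001 → (3.191,3.000)–(3.000,3.193)
cell (3,5): code 0010 → (3.000,5.964)–(3.038,6.000)
cell (3,6): code 0011 → (3.038,6.000)–(3.944,7.000)
cell (3,7): code 0011 → (3.944,7.000)–(3.991,8.000)
cell (3,8): code 0011 → (3.991,8.000)–(3.068,9.000)
cell (3,9): code 0001 → (3.068,9.000)–(3.000,9.039)
total: 18 segments, chained into 2 closed loop(s), length Σ = 14.180509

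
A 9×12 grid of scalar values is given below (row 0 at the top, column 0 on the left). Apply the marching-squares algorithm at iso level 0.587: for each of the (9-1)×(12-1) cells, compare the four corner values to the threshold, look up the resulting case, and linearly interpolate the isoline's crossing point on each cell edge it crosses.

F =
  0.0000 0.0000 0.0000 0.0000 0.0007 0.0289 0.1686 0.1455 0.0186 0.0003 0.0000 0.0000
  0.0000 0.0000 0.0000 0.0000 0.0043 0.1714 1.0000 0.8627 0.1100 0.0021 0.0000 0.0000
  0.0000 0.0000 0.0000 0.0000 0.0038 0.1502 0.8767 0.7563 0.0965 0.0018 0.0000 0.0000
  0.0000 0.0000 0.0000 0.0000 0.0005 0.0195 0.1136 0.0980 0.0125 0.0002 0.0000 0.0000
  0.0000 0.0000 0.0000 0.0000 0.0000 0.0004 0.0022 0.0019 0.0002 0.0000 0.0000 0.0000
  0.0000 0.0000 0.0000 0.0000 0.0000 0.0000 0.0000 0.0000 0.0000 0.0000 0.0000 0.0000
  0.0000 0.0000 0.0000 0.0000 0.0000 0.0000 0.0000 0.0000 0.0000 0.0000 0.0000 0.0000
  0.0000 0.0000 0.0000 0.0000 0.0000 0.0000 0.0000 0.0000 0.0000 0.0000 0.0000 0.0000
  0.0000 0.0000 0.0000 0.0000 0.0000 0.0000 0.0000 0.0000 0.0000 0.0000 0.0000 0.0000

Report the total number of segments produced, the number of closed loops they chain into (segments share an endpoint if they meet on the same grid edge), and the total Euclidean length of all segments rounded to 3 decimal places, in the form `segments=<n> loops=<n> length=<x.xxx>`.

segments=8 loops=1 length=6.173

cell (0,5): code 0100 → (0.503,6.000)–(1.000,5.502)
cell (0,6): code 1100 → (0.616,7.000)–(0.503,6.000)
cell (0,7): code 1000 → (1.000,7.366)–(0.616,7.000)
cell (1,5): code 0110 → (1.000,5.502)–(2.000,5.601)
cell (1,7): code 1001 → (2.000,7.257)–(1.000,7.366)
cell (2,5): code 0010 → (2.000,5.601)–(2.380,6.000)
cell (2,6): code 0011 → (2.380,6.000)–(2.257,7.000)
cell (2,7): code 0001 → (2.257,7.000)–(2.000,7.257)
total: 8 segments, chained into 1 closed loop(s), length Σ = 6.173257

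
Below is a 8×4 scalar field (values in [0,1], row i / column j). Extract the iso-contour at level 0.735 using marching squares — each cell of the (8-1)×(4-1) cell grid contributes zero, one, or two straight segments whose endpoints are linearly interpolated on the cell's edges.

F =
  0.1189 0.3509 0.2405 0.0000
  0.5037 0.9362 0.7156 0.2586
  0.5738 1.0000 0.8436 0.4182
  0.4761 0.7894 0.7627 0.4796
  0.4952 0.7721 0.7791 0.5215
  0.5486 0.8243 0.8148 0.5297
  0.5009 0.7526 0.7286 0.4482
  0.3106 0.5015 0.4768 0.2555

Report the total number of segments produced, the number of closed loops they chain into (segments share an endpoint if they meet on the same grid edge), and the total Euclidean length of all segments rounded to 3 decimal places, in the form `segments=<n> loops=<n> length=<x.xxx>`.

segments=16 loops=1 length=12.873

cell (0,0): code 0100 → (0.656,1.000)–(1.000,0.535)
cell (0,1): code 1000 → (1.000,1.912)–(0.656,1.000)
cell (1,0): code 0110 → (1.000,0.535)–(2.000,0.378)
cell (1,1): code 1101 → (1.152,2.000)–(1.000,1.912)
cell (1,2): code 1000 → (2.000,2.255)–(1.152,2.000)
cell (2,0): code 0110 → (2.000,0.378)–(3.000,0.826)
cell (2,2): code 1001 → (3.000,2.098)–(2.000,2.255)
cell (3,0): code 0110 → (3.000,0.826)–(4.000,0.866)
cell (3,2): code 1001 → (4.000,2.171)–(3.000,2.098)
cell (4,0): code 0110 → (4.000,0.866)–(5.000,0.676)
cell (4,2): code 1001 → (5.000,2.280)–(4.000,2.171)
cell (5,0): code 0110 → (5.000,0.676)–(6.000,0.930)
cell (5,1): code 1011 → (6.000,1.733)–(5.926,2.000)
cell (5,2): code 0001 → (5.926,2.000)–(5.000,2.280)
cell (6,0): code 0010 → (6.000,0.930)–(6.070,1.000)
cell (6,1): code 0001 → (6.070,1.000)–(6.000,1.733)
total: 16 segments, chained into 1 closed loop(s), length Σ = 12.873305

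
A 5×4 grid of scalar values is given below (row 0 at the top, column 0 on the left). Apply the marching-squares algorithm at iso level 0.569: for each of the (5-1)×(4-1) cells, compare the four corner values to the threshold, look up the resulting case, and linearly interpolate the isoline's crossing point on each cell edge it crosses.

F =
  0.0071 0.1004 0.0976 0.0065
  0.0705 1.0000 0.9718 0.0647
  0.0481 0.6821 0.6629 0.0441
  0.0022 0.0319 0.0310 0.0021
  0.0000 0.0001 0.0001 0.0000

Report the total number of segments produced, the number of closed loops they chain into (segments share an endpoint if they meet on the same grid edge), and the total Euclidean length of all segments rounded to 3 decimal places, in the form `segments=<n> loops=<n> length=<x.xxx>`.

segments=8 loops=1 length=5.850

cell (0,0): code 0100 → (0.521,1.000)–(1.000,0.536)
cell (0,1): code 1100 → (0.539,2.000)–(0.521,1.000)
cell (0,2): code 1000 → (1.000,2.444)–(0.539,2.000)
cell (1,0): code 0110 → (1.000,0.536)–(2.000,0.822)
cell (1,2): code 1001 → (2.000,2.152)–(1.000,2.444)
cell (2,0): code 0010 → (2.000,0.822)–(2.174,1.000)
cell (2,1): code 0011 → (2.174,1.000)–(2.149,2.000)
cell (2,2): code 0001 → (2.149,2.000)–(2.000,2.152)
total: 8 segments, chained into 1 closed loop(s), length Σ = 5.850440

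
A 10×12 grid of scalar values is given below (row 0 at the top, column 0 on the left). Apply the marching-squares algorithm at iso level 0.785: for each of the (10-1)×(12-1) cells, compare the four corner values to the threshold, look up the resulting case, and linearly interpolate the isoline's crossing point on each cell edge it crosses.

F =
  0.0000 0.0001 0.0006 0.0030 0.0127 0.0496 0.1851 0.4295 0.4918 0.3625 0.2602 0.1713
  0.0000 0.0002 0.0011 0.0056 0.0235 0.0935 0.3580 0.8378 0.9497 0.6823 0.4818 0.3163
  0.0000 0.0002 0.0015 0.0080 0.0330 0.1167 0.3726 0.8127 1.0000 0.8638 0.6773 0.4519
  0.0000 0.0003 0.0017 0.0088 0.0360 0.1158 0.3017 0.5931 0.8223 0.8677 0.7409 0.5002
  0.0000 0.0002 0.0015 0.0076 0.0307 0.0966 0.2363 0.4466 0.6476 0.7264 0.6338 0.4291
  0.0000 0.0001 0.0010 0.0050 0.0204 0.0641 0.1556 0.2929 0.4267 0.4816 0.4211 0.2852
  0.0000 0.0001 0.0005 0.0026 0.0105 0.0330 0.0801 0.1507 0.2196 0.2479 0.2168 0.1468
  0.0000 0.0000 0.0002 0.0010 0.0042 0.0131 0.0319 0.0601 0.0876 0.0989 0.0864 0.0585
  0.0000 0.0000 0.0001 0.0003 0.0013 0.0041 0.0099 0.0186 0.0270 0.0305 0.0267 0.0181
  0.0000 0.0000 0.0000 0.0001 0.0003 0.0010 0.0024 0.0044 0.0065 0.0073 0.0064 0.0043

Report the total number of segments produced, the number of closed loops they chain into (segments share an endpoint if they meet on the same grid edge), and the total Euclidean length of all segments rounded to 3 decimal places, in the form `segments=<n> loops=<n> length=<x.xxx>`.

segments=12 loops=1 length=8.789

cell (0,6): code 0100 → (0.871,7.000)–(1.000,6.890)
cell (0,7): code 1100 → (0.640,8.000)–(0.871,7.000)
cell (0,8): code 1000 → (1.000,8.616)–(0.640,8.000)
cell (1,6): code 0110 → (1.000,6.890)–(2.000,6.937)
cell (1,8): code 1101 → (1.566,9.000)–(1.000,8.616)
cell (1,9): code 1000 → (2.000,9.423)–(1.566,9.000)
cell (2,6): code 0010 → (2.000,6.937)–(2.126,7.000)
cell (2,7): code 0111 → (2.126,7.000)–(3.000,7.837)
cell (2,9): code 1001 → (3.000,9.652)–(2.000,9.423)
cell (3,7): code 0010 → (3.000,7.837)–(3.214,8.000)
cell (3,8): code 0011 → (3.214,8.000)–(3.585,9.000)
cell (3,9): code 0001 → (3.585,9.000)–(3.000,9.652)
total: 12 segments, chained into 1 closed loop(s), length Σ = 8.788937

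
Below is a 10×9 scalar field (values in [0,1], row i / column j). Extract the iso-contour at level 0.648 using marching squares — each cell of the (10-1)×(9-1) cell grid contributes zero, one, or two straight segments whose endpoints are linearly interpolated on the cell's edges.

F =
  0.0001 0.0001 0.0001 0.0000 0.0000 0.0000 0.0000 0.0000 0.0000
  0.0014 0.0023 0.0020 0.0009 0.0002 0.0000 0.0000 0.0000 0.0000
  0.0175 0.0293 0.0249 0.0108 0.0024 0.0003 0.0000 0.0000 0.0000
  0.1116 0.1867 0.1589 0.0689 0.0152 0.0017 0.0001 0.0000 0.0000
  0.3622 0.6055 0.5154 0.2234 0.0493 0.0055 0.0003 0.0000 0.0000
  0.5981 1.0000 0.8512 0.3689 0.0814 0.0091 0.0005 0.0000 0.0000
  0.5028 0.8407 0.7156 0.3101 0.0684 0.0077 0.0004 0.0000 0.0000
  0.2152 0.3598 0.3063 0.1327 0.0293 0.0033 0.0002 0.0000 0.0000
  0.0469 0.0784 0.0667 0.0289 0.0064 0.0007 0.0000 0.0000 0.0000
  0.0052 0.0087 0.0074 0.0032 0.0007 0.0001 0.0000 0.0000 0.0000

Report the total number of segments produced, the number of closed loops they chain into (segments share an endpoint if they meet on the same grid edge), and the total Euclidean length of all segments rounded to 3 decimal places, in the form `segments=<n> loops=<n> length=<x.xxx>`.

segments=8 loops=1 length=7.065

cell (4,0): code 0100 → (4.108,1.000)–(5.000,0.124)
cell (4,1): code 1100 → (4.395,2.000)–(4.108,1.000)
cell (4,2): code 1000 → (5.000,2.421)–(4.395,2.000)
cell (5,0): code 0110 → (5.000,0.124)–(6.000,0.430)
cell (5,2): code 1001 → (6.000,2.167)–(5.000,2.421)
cell (6,0): code 0010 → (6.000,0.430)–(6.401,1.000)
cell (6,1): code 0011 → (6.401,1.000)–(6.165,2.000)
cell (6,2): code 0001 → (6.165,2.000)–(6.000,2.167)
total: 8 segments, chained into 1 closed loop(s), length Σ = 7.064618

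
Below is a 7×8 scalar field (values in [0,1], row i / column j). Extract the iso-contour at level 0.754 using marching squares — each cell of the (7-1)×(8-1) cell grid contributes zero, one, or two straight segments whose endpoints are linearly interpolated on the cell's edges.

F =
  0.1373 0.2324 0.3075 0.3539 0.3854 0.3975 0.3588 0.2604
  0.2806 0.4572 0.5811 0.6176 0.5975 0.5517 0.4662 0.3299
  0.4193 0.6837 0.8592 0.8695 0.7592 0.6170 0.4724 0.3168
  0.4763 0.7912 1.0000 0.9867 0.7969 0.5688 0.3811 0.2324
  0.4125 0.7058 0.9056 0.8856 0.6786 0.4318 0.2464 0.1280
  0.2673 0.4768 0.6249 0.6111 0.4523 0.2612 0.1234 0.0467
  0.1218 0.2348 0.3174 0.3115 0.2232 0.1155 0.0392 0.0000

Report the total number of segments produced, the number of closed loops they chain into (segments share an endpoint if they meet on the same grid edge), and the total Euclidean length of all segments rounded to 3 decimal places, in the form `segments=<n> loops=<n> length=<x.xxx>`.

segments=14 loops=1 length=9.929

cell (1,1): code 0100 → (1.622,2.000)–(2.000,1.401)
cell (1,2): code 1100 → (1.541,3.000)–(1.622,2.000)
cell (1,3): code 1100 → (1.968,4.000)–(1.541,3.000)
cell (1,4): code 1000 → (2.000,4.037)–(1.968,4.000)
cell (2,0): code 0100 → (2.654,1.000)–(3.000,0.882)
cell (2,1): code 1110 → (2.000,1.401)–(2.654,1.000)
cell (2,4): code 1001 → (3.000,4.188)–(2.000,4.037)
cell (3,0): code 0010 → (3.000,0.882)–(3.436,1.000)
cell (3,1): code 0111 → (3.436,1.000)–(4.000,1.241)
cell (3,3): code 1011 → (4.000,3.636)–(3.363,4.000)
cell (3,4): code 0001 → (3.363,4.000)–(3.000,4.188)
cell (4,1): code 0010 → (4.000,1.241)–(4.540,2.000)
cell (4,2): code 0011 → (4.540,2.000)–(4.479,3.000)
cell (4,3): code 0001 → (4.479,3.000)–(4.000,3.636)
total: 14 segments, chained into 1 closed loop(s), length Σ = 9.928945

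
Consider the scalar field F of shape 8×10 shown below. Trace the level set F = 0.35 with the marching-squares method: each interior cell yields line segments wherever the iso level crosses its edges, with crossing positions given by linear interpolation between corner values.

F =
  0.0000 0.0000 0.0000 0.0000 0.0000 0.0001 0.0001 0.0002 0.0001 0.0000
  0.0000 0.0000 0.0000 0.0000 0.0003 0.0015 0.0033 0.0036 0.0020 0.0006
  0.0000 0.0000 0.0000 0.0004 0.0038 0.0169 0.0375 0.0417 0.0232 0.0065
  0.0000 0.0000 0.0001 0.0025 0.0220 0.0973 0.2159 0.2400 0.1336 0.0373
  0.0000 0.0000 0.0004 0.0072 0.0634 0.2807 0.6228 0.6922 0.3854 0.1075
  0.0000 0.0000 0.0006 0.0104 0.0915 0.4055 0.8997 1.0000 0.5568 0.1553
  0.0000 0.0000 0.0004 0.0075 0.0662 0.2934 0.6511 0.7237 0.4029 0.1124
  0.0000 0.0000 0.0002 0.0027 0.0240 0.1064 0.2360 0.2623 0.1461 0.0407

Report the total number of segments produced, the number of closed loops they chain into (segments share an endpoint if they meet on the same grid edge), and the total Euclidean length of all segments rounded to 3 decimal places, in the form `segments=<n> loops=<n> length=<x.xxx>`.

cell (3,5): code 0100 → (3.330,6.000)–(4.000,5.203)
cell (3,6): code 1100 → (3.243,7.000)–(3.330,6.000)
cell (3,7): code 1100 → (3.859,8.000)–(3.243,7.000)
cell (3,8): code 1000 → (4.000,8.127)–(3.859,8.000)
cell (4,4): code 0100 → (4.555,5.000)–(5.000,4.823)
cell (4,5): code 1110 → (4.000,5.203)–(4.555,5.000)
cell (4,8): code 1001 → (5.000,8.515)–(4.000,8.127)
cell (5,4): code 0010 → (5.000,4.823)–(5.495,5.000)
cell (5,5): code 0111 → (5.495,5.000)–(6.000,5.158)
cell (5,8): code 1001 → (6.000,8.182)–(5.000,8.515)
cell (6,5): code 0010 → (6.000,5.158)–(6.725,6.000)
cell (6,6): code 0011 → (6.725,6.000)–(6.810,7.000)
cell (6,7): code 0011 → (6.810,7.000)–(6.206,8.000)
cell (6,8): code 0001 → (6.206,8.000)–(6.000,8.182)
total: 14 segments, chained into 1 closed loop(s), length Σ = 11.218695

segments=14 loops=1 length=11.219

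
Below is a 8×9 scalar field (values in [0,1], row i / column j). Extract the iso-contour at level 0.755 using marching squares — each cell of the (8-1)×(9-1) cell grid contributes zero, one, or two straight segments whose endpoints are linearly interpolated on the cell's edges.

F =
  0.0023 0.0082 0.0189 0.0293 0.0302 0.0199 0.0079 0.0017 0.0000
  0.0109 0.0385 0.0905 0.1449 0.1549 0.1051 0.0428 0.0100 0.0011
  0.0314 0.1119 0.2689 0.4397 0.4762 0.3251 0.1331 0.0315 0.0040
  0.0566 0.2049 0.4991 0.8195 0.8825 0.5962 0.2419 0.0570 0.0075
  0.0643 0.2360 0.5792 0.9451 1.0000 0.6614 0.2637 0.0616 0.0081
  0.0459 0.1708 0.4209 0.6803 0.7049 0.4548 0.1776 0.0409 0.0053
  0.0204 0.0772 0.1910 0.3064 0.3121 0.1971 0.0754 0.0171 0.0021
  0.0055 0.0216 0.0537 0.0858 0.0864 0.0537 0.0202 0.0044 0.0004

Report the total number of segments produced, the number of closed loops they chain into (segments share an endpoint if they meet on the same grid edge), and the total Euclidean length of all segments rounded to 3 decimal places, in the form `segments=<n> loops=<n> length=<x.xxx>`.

cell (2,2): code 0100 → (2.830,3.000)–(3.000,2.799)
cell (2,3): code 1100 → (2.686,4.000)–(2.830,3.000)
cell (2,4): code 1000 → (3.000,4.445)–(2.686,4.000)
cell (3,2): code 0110 → (3.000,2.799)–(4.000,2.480)
cell (3,4): code 1001 → (4.000,4.724)–(3.000,4.445)
cell (4,2): code 0010 → (4.000,2.480)–(4.718,3.000)
cell (4,3): code 0011 → (4.718,3.000)–(4.830,4.000)
cell (4,4): code 0001 → (4.830,4.000)–(4.000,4.724)
total: 8 segments, chained into 1 closed loop(s), length Σ = 6.899628

segments=8 loops=1 length=6.900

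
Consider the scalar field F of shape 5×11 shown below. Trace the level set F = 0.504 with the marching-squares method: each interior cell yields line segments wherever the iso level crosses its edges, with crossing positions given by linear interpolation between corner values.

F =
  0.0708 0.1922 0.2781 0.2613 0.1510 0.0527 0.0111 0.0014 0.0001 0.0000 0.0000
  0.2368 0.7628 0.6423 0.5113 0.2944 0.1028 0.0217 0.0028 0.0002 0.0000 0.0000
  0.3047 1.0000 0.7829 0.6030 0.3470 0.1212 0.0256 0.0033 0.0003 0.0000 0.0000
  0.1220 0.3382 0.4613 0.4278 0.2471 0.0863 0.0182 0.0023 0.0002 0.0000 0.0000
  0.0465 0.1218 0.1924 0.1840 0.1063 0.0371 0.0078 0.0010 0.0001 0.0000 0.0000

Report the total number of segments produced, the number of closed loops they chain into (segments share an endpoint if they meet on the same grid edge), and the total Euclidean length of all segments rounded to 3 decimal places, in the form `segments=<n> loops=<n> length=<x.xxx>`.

cell (0,0): code 0100 → (0.546,1.000)–(1.000,0.508)
cell (0,1): code 1100 → (0.620,2.000)–(0.546,1.000)
cell (0,2): code 1100 → (0.971,3.000)–(0.620,2.000)
cell (0,3): code 1000 → (1.000,3.034)–(0.971,3.000)
cell (1,0): code 0110 → (1.000,0.508)–(2.000,0.287)
cell (1,3): code 1001 → (2.000,3.387)–(1.000,3.034)
cell (2,0): code 0010 → (2.000,0.287)–(2.749,1.000)
cell (2,1): code 0011 → (2.749,1.000)–(2.867,2.000)
cell (2,2): code 0011 → (2.867,2.000)–(2.565,3.000)
cell (2,3): code 0001 → (2.565,3.000)–(2.000,3.387)
total: 10 segments, chained into 1 closed loop(s), length Σ = 8.631796

segments=10 loops=1 length=8.632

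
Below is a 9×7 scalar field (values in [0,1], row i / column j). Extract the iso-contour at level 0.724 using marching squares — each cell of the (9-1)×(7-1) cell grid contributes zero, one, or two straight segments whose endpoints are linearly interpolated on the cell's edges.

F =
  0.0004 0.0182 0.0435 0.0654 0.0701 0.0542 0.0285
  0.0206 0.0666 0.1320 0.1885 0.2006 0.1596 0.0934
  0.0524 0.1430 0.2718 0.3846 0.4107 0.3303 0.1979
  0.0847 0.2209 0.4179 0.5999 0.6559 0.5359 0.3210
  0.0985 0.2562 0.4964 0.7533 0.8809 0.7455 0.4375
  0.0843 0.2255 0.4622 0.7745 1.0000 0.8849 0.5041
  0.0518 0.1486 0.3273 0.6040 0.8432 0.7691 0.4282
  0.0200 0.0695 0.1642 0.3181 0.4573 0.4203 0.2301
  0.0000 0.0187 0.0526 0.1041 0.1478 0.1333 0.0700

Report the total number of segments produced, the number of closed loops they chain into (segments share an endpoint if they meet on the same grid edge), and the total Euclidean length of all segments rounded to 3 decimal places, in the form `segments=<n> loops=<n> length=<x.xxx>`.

segments=12 loops=1 length=8.723

cell (3,2): code 0100 → (3.809,3.000)–(4.000,2.886)
cell (3,3): code 1100 → (3.303,4.000)–(3.809,3.000)
cell (3,4): code 1100 → (3.897,5.000)–(3.303,4.000)
cell (3,5): code 1000 → (4.000,5.070)–(3.897,5.000)
cell (4,2): code 0110 → (4.000,2.886)–(5.000,2.838)
cell (4,5): code 1001 → (5.000,5.423)–(4.000,5.070)
cell (5,2): code 0010 → (5.000,2.838)–(5.296,3.000)
cell (5,3): code 0111 → (5.296,3.000)–(6.000,3.502)
cell (5,5): code 1001 → (6.000,5.132)–(5.000,5.423)
cell (6,3): code 0010 → (6.000,3.502)–(6.309,4.000)
cell (6,4): code 0011 → (6.309,4.000)–(6.129,5.000)
cell (6,5): code 0001 → (6.129,5.000)–(6.000,5.132)
total: 12 segments, chained into 1 closed loop(s), length Σ = 8.722750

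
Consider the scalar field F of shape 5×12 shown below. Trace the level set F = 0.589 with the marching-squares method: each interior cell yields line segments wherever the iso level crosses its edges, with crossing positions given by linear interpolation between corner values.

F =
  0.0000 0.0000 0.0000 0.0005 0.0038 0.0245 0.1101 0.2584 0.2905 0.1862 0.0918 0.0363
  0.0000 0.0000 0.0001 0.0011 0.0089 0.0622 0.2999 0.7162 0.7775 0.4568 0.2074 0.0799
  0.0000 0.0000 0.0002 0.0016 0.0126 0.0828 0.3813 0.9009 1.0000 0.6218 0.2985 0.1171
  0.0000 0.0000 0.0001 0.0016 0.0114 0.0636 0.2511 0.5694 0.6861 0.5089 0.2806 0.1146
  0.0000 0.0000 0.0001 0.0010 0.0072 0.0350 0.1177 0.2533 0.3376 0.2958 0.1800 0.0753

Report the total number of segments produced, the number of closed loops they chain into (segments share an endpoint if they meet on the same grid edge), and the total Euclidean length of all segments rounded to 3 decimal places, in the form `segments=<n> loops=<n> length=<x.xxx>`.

cell (0,6): code 0100 → (0.722,7.000)–(1.000,6.694)
cell (0,7): code 1100 → (0.613,8.000)–(0.722,7.000)
cell (0,8): code 1000 → (1.000,8.588)–(0.613,8.000)
cell (1,6): code 0110 → (1.000,6.694)–(2.000,6.400)
cell (1,8): code 1101 → (1.801,9.000)–(1.000,8.588)
cell (1,9): code 1000 → (2.000,9.101)–(1.801,9.000)
cell (2,6): code 0010 → (2.000,6.400)–(2.941,7.000)
cell (2,7): code 0111 → (2.941,7.000)–(3.000,7.168)
cell (2,8): code 1011 → (3.000,8.548)–(2.291,9.000)
cell (2,9): code 0001 → (2.291,9.000)–(2.000,9.101)
cell (3,7): code 0010 → (3.000,7.168)–(3.279,8.000)
cell (3,8): code 0001 → (3.279,8.000)–(3.000,8.548)
total: 12 segments, chained into 1 closed loop(s), length Σ = 8.224727

segments=12 loops=1 length=8.225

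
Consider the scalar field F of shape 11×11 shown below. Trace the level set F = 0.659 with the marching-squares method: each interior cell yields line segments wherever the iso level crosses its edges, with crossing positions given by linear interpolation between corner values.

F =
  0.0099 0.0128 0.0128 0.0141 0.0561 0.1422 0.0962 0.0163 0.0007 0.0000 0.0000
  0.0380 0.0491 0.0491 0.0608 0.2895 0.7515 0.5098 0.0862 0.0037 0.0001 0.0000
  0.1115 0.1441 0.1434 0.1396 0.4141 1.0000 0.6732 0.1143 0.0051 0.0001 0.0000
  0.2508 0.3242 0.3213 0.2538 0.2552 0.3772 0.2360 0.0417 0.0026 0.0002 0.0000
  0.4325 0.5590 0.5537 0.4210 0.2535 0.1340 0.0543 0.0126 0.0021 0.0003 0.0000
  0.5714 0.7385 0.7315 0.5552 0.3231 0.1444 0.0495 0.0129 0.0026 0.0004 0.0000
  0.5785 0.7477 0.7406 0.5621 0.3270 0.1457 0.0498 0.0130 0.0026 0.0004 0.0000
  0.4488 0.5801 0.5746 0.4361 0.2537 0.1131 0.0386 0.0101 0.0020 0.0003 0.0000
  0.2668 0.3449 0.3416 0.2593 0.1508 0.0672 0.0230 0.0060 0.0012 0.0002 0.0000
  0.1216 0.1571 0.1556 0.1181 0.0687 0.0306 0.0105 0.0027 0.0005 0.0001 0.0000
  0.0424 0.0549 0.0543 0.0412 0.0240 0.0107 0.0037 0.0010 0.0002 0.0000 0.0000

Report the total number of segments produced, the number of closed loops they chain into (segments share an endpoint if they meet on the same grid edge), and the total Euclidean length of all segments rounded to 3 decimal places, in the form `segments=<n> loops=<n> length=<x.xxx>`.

cell (0,4): code 0100 → (0.848,5.000)–(1.000,4.800)
cell (0,5): code 1000 → (1.000,5.383)–(0.848,5.000)
cell (1,4): code 0110 → (1.000,4.800)–(2.000,4.418)
cell (1,5): code 1101 → (1.913,6.000)–(1.000,5.383)
cell (1,6): code 1000 → (2.000,6.025)–(1.913,6.000)
cell (2,4): code 0010 → (2.000,4.418)–(2.548,5.000)
cell (2,5): code 0011 → (2.548,5.000)–(2.032,6.000)
cell (2,6): code 0001 → (2.032,6.000)–(2.000,6.025)
cell (4,0): code 0100 → (4.557,1.000)–(5.000,0.524)
cell (4,1): code 1100 → (4.592,2.000)–(4.557,1.000)
cell (4,2): code 1000 → (5.000,2.411)–(4.592,2.000)
cell (5,0): code 0110 → (5.000,0.524)–(6.000,0.476)
cell (5,2): code 1001 → (6.000,2.457)–(5.000,2.411)
cell (6,0): code 0010 → (6.000,0.476)–(6.529,1.000)
cell (6,1): code 0011 → (6.529,1.000)–(6.492,2.000)
cell (6,2): code 0001 → (6.492,2.000)–(6.000,2.457)
total: 16 segments, chained into 2 closed loop(s), length Σ = 11.540146

segments=16 loops=2 length=11.540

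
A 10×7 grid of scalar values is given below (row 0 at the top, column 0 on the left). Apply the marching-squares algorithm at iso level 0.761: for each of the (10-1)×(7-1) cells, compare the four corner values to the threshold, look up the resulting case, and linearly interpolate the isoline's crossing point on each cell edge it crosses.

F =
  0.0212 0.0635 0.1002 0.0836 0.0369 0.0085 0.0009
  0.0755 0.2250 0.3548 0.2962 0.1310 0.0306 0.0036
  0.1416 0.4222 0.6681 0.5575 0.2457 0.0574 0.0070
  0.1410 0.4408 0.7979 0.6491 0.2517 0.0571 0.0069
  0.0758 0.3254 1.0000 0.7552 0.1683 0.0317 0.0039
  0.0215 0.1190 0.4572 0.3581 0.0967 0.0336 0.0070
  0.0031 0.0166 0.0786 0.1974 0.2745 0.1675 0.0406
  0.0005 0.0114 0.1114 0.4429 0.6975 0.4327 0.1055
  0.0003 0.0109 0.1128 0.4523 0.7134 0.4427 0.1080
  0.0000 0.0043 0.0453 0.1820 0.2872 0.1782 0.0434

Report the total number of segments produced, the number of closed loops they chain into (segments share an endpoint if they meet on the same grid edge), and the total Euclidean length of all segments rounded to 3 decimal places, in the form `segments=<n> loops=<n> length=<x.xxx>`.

cell (2,1): code 0100 → (2.716,2.000)–(3.000,1.897)
cell (2,2): code 1000 → (3.000,2.248)–(2.716,2.000)
cell (3,1): code 0110 → (3.000,1.897)–(4.000,1.646)
cell (3,2): code 1001 → (4.000,2.976)–(3.000,2.248)
cell (4,1): code 0010 → (4.000,1.646)–(4.440,2.000)
cell (4,2): code 0001 → (4.440,2.000)–(4.000,2.976)
total: 6 segments, chained into 1 closed loop(s), length Σ = 4.583997

segments=6 loops=1 length=4.584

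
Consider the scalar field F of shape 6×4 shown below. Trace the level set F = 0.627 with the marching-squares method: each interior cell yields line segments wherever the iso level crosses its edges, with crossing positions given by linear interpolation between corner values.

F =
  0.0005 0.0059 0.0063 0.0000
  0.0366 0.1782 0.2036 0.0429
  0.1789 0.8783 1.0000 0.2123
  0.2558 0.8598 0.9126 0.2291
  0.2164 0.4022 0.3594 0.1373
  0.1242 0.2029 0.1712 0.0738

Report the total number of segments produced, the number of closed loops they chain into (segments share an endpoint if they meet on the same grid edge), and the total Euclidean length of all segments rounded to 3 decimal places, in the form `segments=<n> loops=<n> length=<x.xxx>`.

cell (1,0): code 0100 → (1.641,1.000)–(2.000,0.641)
cell (1,1): code 1100 → (1.532,2.000)–(1.641,1.000)
cell (1,2): code 1000 → (2.000,2.474)–(1.532,2.000)
cell (2,0): code 0110 → (2.000,0.641)–(3.000,0.615)
cell (2,2): code 1001 → (3.000,2.418)–(2.000,2.474)
cell (3,0): code 0010 → (3.000,0.615)–(3.509,1.000)
cell (3,1): code 0011 → (3.509,1.000)–(3.516,2.000)
cell (3,2): code 0001 → (3.516,2.000)–(3.000,2.418)
total: 8 segments, chained into 1 closed loop(s), length Σ = 6.484232

segments=8 loops=1 length=6.484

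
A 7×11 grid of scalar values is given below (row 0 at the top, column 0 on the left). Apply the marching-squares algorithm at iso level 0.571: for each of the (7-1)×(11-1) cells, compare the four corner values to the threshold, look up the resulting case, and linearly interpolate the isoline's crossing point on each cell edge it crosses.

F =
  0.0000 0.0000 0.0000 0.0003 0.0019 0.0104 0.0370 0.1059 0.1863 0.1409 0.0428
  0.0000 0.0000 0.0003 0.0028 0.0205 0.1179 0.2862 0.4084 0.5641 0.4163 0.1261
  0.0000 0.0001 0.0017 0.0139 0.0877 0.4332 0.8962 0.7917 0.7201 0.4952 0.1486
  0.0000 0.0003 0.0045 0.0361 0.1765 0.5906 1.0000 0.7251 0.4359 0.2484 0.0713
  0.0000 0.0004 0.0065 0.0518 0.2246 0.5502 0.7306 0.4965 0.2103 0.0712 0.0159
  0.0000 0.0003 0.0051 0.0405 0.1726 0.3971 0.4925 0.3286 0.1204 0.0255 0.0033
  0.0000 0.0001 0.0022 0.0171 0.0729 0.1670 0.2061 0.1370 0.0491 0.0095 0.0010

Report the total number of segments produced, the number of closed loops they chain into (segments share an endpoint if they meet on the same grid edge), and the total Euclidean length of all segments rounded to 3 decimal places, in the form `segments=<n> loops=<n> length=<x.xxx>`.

segments=14 loops=1 length=11.081

cell (1,5): code 0100 → (1.467,6.000)–(2.000,5.298)
cell (1,6): code 1100 → (1.424,7.000)–(1.467,6.000)
cell (1,7): code 1100 → (1.044,8.000)–(1.424,7.000)
cell (1,8): code 1000 → (2.000,8.663)–(1.044,8.000)
cell (2,4): code 0100 → (2.875,5.000)–(3.000,4.953)
cell (2,5): code 1110 → (2.000,5.298)–(2.875,5.000)
cell (2,7): code 1011 → (3.000,7.533)–(2.525,8.000)
cell (2,8): code 0001 → (2.525,8.000)–(2.000,8.663)
cell (3,4): code 0010 → (3.000,4.953)–(3.485,5.000)
cell (3,5): code 0111 → (3.485,5.000)–(4.000,5.115)
cell (3,6): code 1011 → (4.000,6.682)–(3.674,7.000)
cell (3,7): code 0001 → (3.674,7.000)–(3.000,7.533)
cell (4,5): code 0010 → (4.000,5.115)–(4.670,6.000)
cell (4,6): code 0001 → (4.670,6.000)–(4.000,6.682)
total: 14 segments, chained into 1 closed loop(s), length Σ = 11.081341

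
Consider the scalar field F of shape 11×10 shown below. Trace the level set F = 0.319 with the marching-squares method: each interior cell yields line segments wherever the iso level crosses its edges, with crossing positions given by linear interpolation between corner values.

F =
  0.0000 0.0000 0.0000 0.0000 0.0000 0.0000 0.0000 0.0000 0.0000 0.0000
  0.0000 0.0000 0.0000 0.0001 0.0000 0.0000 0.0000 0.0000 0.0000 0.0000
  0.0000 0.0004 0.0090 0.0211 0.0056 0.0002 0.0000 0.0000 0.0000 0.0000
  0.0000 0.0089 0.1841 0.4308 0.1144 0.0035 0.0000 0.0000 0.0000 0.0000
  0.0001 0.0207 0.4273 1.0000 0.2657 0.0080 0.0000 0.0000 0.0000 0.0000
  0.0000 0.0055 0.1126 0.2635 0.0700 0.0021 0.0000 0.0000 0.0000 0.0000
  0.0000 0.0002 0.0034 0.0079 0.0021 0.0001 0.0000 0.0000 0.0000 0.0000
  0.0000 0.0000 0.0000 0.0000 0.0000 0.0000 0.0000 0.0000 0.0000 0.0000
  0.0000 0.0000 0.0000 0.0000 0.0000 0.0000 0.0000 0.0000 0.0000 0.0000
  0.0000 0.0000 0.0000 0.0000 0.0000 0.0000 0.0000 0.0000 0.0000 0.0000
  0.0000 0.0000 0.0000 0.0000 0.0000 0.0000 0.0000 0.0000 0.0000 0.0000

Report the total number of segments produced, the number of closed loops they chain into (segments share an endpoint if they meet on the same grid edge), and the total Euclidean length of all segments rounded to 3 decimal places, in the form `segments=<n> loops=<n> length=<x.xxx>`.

cell (2,2): code 0100 → (2.727,3.000)–(3.000,2.547)
cell (2,3): code 1000 → (3.000,3.353)–(2.727,3.000)
cell (3,1): code 0100 → (3.555,2.000)–(4.000,1.734)
cell (3,2): code 1110 → (3.000,2.547)–(3.555,2.000)
cell (3,3): code 1001 → (4.000,3.927)–(3.000,3.353)
cell (4,1): code 0010 → (4.000,1.734)–(4.344,2.000)
cell (4,2): code 0011 → (4.344,2.000)–(4.925,3.000)
cell (4,3): code 0001 → (4.925,3.000)–(4.000,3.927)
total: 8 segments, chained into 1 closed loop(s), length Σ = 6.327365

segments=8 loops=1 length=6.327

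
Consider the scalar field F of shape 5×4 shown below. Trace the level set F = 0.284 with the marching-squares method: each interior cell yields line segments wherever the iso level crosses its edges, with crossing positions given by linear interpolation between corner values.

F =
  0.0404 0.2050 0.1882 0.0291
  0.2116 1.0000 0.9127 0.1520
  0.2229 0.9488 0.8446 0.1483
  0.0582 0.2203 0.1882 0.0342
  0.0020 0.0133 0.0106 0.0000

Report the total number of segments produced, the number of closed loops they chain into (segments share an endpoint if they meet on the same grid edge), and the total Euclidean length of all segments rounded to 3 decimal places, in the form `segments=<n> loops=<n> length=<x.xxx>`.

cell (0,0): code 0100 → (0.099,1.000)–(1.000,0.092)
cell (0,1): code 1100 → (0.132,2.000)–(0.099,1.000)
cell (0,2): code 1000 → (1.000,2.826)–(0.132,2.000)
cell (1,0): code 0110 → (1.000,0.092)–(2.000,0.084)
cell (1,2): code 1001 → (2.000,2.805)–(1.000,2.826)
cell (2,0): code 0010 → (2.000,0.084)–(2.913,1.000)
cell (2,1): code 0011 → (2.913,1.000)–(2.854,2.000)
cell (2,2): code 0001 → (2.854,2.000)–(2.000,2.805)
total: 8 segments, chained into 1 closed loop(s), length Σ = 8.946486

segments=8 loops=1 length=8.946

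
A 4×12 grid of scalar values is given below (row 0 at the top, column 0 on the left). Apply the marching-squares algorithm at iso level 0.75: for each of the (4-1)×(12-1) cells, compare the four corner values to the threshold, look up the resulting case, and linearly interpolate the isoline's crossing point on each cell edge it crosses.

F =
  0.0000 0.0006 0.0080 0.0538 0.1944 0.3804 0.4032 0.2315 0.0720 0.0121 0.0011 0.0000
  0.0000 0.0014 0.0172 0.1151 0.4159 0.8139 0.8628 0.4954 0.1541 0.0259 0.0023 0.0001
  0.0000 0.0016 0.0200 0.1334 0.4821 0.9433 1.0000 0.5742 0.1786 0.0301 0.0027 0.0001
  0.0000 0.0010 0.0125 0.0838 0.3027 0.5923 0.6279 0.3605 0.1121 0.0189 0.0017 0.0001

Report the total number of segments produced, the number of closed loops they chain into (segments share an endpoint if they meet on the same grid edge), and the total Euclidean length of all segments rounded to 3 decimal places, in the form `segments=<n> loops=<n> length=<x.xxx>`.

cell (0,4): code 0100 → (0.853,5.000)–(1.000,4.839)
cell (0,5): code 1100 → (0.755,6.000)–(0.853,5.000)
cell (0,6): code 1000 → (1.000,6.307)–(0.755,6.000)
cell (1,4): code 0110 → (1.000,4.839)–(2.000,4.581)
cell (1,6): code 1001 → (2.000,6.587)–(1.000,6.307)
cell (2,4): code 0010 → (2.000,4.581)–(2.551,5.000)
cell (2,5): code 0011 → (2.551,5.000)–(2.672,6.000)
cell (2,6): code 0001 → (2.672,6.000)–(2.000,6.587)
total: 8 segments, chained into 1 closed loop(s), length Σ = 6.278821

segments=8 loops=1 length=6.279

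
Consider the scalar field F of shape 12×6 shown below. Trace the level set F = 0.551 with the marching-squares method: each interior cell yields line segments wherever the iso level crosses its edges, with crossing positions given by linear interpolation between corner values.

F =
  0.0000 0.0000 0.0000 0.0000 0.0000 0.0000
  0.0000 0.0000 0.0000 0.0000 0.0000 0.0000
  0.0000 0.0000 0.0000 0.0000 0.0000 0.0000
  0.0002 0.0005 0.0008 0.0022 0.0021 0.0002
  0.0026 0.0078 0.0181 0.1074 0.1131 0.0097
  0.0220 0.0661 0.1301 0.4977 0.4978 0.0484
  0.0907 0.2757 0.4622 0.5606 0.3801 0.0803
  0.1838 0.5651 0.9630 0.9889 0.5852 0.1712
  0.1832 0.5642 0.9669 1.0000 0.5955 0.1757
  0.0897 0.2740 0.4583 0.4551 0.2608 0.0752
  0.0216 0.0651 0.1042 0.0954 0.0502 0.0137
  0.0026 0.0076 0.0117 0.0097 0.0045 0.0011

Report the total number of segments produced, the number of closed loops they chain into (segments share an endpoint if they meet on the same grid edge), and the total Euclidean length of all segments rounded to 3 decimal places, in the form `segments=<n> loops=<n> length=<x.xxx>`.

segments=14 loops=1 length=9.742

cell (5,2): code 0100 → (5.847,3.000)–(6.000,2.902)
cell (5,3): code 1000 → (6.000,3.053)–(5.847,3.000)
cell (6,0): code 0100 → (6.951,1.000)–(7.000,0.963)
cell (6,1): code 1100 → (6.177,2.000)–(6.951,1.000)
cell (6,2): code 1110 → (6.000,2.902)–(6.177,2.000)
cell (6,3): code 1101 → (6.833,4.000)–(6.000,3.053)
cell (6,4): code 1000 → (7.000,4.083)–(6.833,4.000)
cell (7,0): code 0110 → (7.000,0.963)–(8.000,0.965)
cell (7,4): code 1001 → (8.000,4.106)–(7.000,4.083)
cell (8,0): code 0010 → (8.000,0.965)–(8.045,1.000)
cell (8,1): code 0011 → (8.045,1.000)–(8.818,2.000)
cell (8,2): code 0011 → (8.818,2.000)–(8.824,3.000)
cell (8,3): code 0011 → (8.824,3.000)–(8.133,4.000)
cell (8,4): code 0001 → (8.133,4.000)–(8.000,4.106)
total: 14 segments, chained into 1 closed loop(s), length Σ = 9.742026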